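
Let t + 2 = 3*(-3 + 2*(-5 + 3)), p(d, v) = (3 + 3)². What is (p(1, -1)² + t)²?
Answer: 1620529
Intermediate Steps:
p(d, v) = 36 (p(d, v) = 6² = 36)
t = -23 (t = -2 + 3*(-3 + 2*(-5 + 3)) = -2 + 3*(-3 + 2*(-2)) = -2 + 3*(-3 - 4) = -2 + 3*(-7) = -2 - 21 = -23)
(p(1, -1)² + t)² = (36² - 23)² = (1296 - 23)² = 1273² = 1620529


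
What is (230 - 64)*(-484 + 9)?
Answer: -78850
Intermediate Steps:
(230 - 64)*(-484 + 9) = 166*(-475) = -78850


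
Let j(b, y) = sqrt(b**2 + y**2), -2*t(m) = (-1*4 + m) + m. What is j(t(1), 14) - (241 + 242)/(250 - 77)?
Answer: -483/173 + sqrt(197) ≈ 11.244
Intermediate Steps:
t(m) = 2 - m (t(m) = -((-1*4 + m) + m)/2 = -((-4 + m) + m)/2 = -(-4 + 2*m)/2 = 2 - m)
j(t(1), 14) - (241 + 242)/(250 - 77) = sqrt((2 - 1*1)**2 + 14**2) - (241 + 242)/(250 - 77) = sqrt((2 - 1)**2 + 196) - 483/173 = sqrt(1**2 + 196) - 483/173 = sqrt(1 + 196) - 1*483/173 = sqrt(197) - 483/173 = -483/173 + sqrt(197)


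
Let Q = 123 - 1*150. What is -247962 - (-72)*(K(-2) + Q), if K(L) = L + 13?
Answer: -249114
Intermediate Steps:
Q = -27 (Q = 123 - 150 = -27)
K(L) = 13 + L
-247962 - (-72)*(K(-2) + Q) = -247962 - (-72)*((13 - 2) - 27) = -247962 - (-72)*(11 - 27) = -247962 - (-72)*(-16) = -247962 - 1*1152 = -247962 - 1152 = -249114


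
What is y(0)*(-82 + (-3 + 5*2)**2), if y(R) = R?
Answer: 0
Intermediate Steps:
y(0)*(-82 + (-3 + 5*2)**2) = 0*(-82 + (-3 + 5*2)**2) = 0*(-82 + (-3 + 10)**2) = 0*(-82 + 7**2) = 0*(-82 + 49) = 0*(-33) = 0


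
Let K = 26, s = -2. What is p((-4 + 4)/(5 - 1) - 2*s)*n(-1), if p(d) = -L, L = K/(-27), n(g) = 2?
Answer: 52/27 ≈ 1.9259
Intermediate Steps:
L = -26/27 (L = 26/(-27) = 26*(-1/27) = -26/27 ≈ -0.96296)
p(d) = 26/27 (p(d) = -1*(-26/27) = 26/27)
p((-4 + 4)/(5 - 1) - 2*s)*n(-1) = (26/27)*2 = 52/27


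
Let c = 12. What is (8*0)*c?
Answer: 0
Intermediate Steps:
(8*0)*c = (8*0)*12 = 0*12 = 0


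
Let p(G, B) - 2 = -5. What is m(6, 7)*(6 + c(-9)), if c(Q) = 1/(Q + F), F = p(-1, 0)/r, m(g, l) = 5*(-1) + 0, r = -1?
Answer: -175/6 ≈ -29.167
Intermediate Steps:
p(G, B) = -3 (p(G, B) = 2 - 5 = -3)
m(g, l) = -5 (m(g, l) = -5 + 0 = -5)
F = 3 (F = -3/(-1) = -3*(-1) = 3)
c(Q) = 1/(3 + Q) (c(Q) = 1/(Q + 3) = 1/(3 + Q))
m(6, 7)*(6 + c(-9)) = -5*(6 + 1/(3 - 9)) = -5*(6 + 1/(-6)) = -5*(6 - ⅙) = -5*35/6 = -175/6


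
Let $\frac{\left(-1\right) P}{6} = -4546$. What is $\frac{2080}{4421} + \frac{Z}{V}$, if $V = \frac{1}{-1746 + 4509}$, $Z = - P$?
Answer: $- \frac{333182420468}{4421} \approx -7.5364 \cdot 10^{7}$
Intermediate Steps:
$P = 27276$ ($P = \left(-6\right) \left(-4546\right) = 27276$)
$Z = -27276$ ($Z = \left(-1\right) 27276 = -27276$)
$V = \frac{1}{2763} \approx 0.00036193$
$\frac{2080}{4421} + \frac{Z}{V} = \frac{2080}{4421} - 27276 \frac{1}{\frac{1}{2763}} = 2080 \cdot \frac{1}{4421} - 75363588 = \frac{2080}{4421} - 75363588 = - \frac{333182420468}{4421}$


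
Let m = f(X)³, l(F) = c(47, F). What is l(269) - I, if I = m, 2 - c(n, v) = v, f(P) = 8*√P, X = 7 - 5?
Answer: -267 - 1024*√2 ≈ -1715.2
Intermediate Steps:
X = 2
c(n, v) = 2 - v
l(F) = 2 - F
m = 1024*√2 (m = (8*√2)³ = 1024*√2 ≈ 1448.2)
I = 1024*√2 ≈ 1448.2
l(269) - I = (2 - 1*269) - 1024*√2 = (2 - 269) - 1024*√2 = -267 - 1024*√2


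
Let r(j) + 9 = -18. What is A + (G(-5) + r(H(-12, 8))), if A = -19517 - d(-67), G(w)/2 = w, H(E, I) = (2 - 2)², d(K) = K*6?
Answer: -19152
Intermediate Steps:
d(K) = 6*K
H(E, I) = 0 (H(E, I) = 0² = 0)
r(j) = -27 (r(j) = -9 - 18 = -27)
G(w) = 2*w
A = -19115 (A = -19517 - 6*(-67) = -19517 - 1*(-402) = -19517 + 402 = -19115)
A + (G(-5) + r(H(-12, 8))) = -19115 + (2*(-5) - 27) = -19115 + (-10 - 27) = -19115 - 37 = -19152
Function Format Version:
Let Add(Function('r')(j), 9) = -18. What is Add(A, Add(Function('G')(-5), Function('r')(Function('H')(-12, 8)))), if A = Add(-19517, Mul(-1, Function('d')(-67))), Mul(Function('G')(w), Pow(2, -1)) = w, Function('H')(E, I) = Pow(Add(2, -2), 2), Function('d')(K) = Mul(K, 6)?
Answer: -19152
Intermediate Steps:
Function('d')(K) = Mul(6, K)
Function('H')(E, I) = 0 (Function('H')(E, I) = Pow(0, 2) = 0)
Function('r')(j) = -27 (Function('r')(j) = Add(-9, -18) = -27)
Function('G')(w) = Mul(2, w)
A = -19115 (A = Add(-19517, Mul(-1, Mul(6, -67))) = Add(-19517, Mul(-1, -402)) = Add(-19517, 402) = -19115)
Add(A, Add(Function('G')(-5), Function('r')(Function('H')(-12, 8)))) = Add(-19115, Add(Mul(2, -5), -27)) = Add(-19115, Add(-10, -27)) = Add(-19115, -37) = -19152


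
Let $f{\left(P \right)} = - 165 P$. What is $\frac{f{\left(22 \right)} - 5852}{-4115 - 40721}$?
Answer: $\frac{431}{2038} \approx 0.21148$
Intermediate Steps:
$\frac{f{\left(22 \right)} - 5852}{-4115 - 40721} = \frac{\left(-165\right) 22 - 5852}{-4115 - 40721} = \frac{-3630 - 5852}{-44836} = \left(-9482\right) \left(- \frac{1}{44836}\right) = \frac{431}{2038}$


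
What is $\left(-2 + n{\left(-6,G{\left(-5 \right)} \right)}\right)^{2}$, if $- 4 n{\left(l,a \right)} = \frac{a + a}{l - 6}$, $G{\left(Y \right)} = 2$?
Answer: $\frac{529}{144} \approx 3.6736$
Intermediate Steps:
$n{\left(l,a \right)} = - \frac{a}{2 \left(-6 + l\right)}$ ($n{\left(l,a \right)} = - \frac{\left(a + a\right) \frac{1}{l - 6}}{4} = - \frac{2 a \frac{1}{-6 + l}}{4} = - \frac{a}{2 \left(-6 + l\right)}$)
$\left(-2 + n{\left(-6,G{\left(-5 \right)} \right)}\right)^{2} = \left(-2 - \frac{2}{-12 + 2 \left(-6\right)}\right)^{2} = \left(-2 - \frac{2}{-12 - 12}\right)^{2} = \left(-2 - \frac{2}{-24}\right)^{2} = \left(-2 - 2 \left(- \frac{1}{24}\right)\right)^{2} = \left(-2 + \frac{1}{12}\right)^{2} = \left(- \frac{23}{12}\right)^{2} = \frac{529}{144}$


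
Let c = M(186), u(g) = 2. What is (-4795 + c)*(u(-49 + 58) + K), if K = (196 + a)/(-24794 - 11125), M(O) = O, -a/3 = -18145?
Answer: -79307063/35919 ≈ -2207.9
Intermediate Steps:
a = 54435 (a = -3*(-18145) = 54435)
K = -54631/35919 (K = (196 + 54435)/(-24794 - 11125) = 54631/(-35919) = 54631*(-1/35919) = -54631/35919 ≈ -1.5210)
c = 186
(-4795 + c)*(u(-49 + 58) + K) = (-4795 + 186)*(2 - 54631/35919) = -4609*17207/35919 = -79307063/35919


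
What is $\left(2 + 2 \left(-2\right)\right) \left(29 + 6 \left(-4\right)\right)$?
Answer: $-10$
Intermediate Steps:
$\left(2 + 2 \left(-2\right)\right) \left(29 + 6 \left(-4\right)\right) = \left(2 - 4\right) \left(29 - 24\right) = \left(-2\right) 5 = -10$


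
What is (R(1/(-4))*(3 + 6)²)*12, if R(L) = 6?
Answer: 5832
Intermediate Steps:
(R(1/(-4))*(3 + 6)²)*12 = (6*(3 + 6)²)*12 = (6*9²)*12 = (6*81)*12 = 486*12 = 5832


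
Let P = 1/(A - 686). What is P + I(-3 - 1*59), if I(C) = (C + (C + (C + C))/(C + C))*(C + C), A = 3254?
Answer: 19265137/2568 ≈ 7502.0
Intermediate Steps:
P = 1/2568 (P = 1/(3254 - 686) = 1/2568 ≈ 0.00038941)
I(C) = 2*C*(3/2 + C) (I(C) = (C + (C + 2*C)/((2*C)))*(2*C) = (C + (3*C)*(1/(2*C)))*(2*C) = (C + 3/2)*(2*C) = (3/2 + C)*(2*C) = 2*C*(3/2 + C))
P + I(-3 - 1*59) = 1/2568 + (-3 - 1*59)*(3 + 2*(-3 - 1*59)) = 1/2568 + (-3 - 59)*(3 + 2*(-3 - 59)) = 1/2568 - 62*(3 + 2*(-62)) = 1/2568 - 62*(3 - 124) = 1/2568 - 62*(-121) = 1/2568 + 7502 = 19265137/2568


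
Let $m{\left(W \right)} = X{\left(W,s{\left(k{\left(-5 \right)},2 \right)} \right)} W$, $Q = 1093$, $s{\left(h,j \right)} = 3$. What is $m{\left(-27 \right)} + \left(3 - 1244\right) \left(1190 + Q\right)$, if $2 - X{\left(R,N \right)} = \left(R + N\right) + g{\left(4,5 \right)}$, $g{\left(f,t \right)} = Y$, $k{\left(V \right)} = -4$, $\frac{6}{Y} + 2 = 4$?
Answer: $-2833824$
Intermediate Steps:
$Y = 3$ ($Y = \frac{6}{-2 + 4} = \frac{6}{2} = 6 \cdot \frac{1}{2} = 3$)
$g{\left(f,t \right)} = 3$
$X{\left(R,N \right)} = -1 - N - R$ ($X{\left(R,N \right)} = 2 - \left(\left(R + N\right) + 3\right) = 2 - \left(\left(N + R\right) + 3\right) = 2 - \left(3 + N + R\right) = -1 - N - R$)
$m{\left(W \right)} = W \left(-4 - W\right)$ ($m{\left(W \right)} = \left(-1 - 3 - W\right) W = \left(-4 - W\right) W = W \left(-4 - W\right)$)
$m{\left(-27 \right)} + \left(3 - 1244\right) \left(1190 + Q\right) = \left(-1\right) \left(-27\right) \left(4 - 27\right) + \left(3 - 1244\right) \left(1190 + 1093\right) = \left(-1\right) \left(-27\right) \left(-23\right) - 2833203 = -621 - 2833203 = -2833824$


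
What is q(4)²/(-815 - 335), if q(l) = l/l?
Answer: -1/1150 ≈ -0.00086956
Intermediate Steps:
q(l) = 1
q(4)²/(-815 - 335) = 1²/(-815 - 335) = 1/(-1150) = 1*(-1/1150) = -1/1150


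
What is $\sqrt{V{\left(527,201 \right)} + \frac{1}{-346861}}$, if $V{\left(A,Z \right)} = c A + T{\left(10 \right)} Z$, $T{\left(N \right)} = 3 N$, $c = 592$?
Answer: $\frac{\sqrt{38261076331477633}}{346861} \approx 563.93$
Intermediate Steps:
$V{\left(A,Z \right)} = 30 Z + 592 A$ ($V{\left(A,Z \right)} = 592 A + 3 \cdot 10 Z = 592 A + 30 Z = 30 Z + 592 A$)
$\sqrt{V{\left(527,201 \right)} + \frac{1}{-346861}} = \sqrt{\left(30 \cdot 201 + 592 \cdot 527\right) + \frac{1}{-346861}} = \sqrt{\left(6030 + 311984\right) - \frac{1}{346861}} = \sqrt{318014 - \frac{1}{346861}} = \sqrt{\frac{110306654053}{346861}} = \frac{\sqrt{38261076331477633}}{346861}$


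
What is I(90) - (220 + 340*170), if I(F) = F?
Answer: -57930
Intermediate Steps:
I(90) - (220 + 340*170) = 90 - (220 + 340*170) = 90 - (220 + 57800) = 90 - 1*58020 = 90 - 58020 = -57930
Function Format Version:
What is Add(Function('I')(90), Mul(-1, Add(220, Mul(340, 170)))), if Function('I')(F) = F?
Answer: -57930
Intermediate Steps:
Add(Function('I')(90), Mul(-1, Add(220, Mul(340, 170)))) = Add(90, Mul(-1, Add(220, Mul(340, 170)))) = Add(90, Mul(-1, Add(220, 57800))) = Add(90, Mul(-1, 58020)) = Add(90, -58020) = -57930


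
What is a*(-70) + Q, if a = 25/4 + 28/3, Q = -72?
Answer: -6977/6 ≈ -1162.8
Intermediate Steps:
a = 187/12 (a = 25*(¼) + 28*(⅓) = 25/4 + 28/3 = 187/12 ≈ 15.583)
a*(-70) + Q = (187/12)*(-70) - 72 = -6545/6 - 72 = -6977/6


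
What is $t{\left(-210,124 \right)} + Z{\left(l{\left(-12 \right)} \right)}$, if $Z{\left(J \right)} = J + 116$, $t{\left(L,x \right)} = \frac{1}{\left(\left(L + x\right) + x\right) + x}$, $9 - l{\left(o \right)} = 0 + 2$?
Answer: $\frac{19927}{162} \approx 123.01$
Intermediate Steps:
$l{\left(o \right)} = 7$ ($l{\left(o \right)} = 9 - \left(0 + 2\right) = 9 - 2 = 7$)
$t{\left(L,x \right)} = \frac{1}{L + 3 x}$ ($t{\left(L,x \right)} = \frac{1}{\left(L + 2 x\right) + x} = \frac{1}{L + 3 x}$)
$Z{\left(J \right)} = 116 + J$
$t{\left(-210,124 \right)} + Z{\left(l{\left(-12 \right)} \right)} = \frac{1}{-210 + 3 \cdot 124} + \left(116 + 7\right) = \frac{1}{-210 + 372} + 123 = \frac{1}{162} + 123 = \frac{19927}{162}$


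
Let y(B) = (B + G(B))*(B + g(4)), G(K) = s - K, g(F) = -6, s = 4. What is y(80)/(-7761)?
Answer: -296/7761 ≈ -0.038139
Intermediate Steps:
G(K) = 4 - K
y(B) = -24 + 4*B (y(B) = (B + (4 - B))*(B - 6) = 4*(-6 + B) = -24 + 4*B)
y(80)/(-7761) = (-24 + 4*80)/(-7761) = (-24 + 320)*(-1/7761) = 296*(-1/7761) = -296/7761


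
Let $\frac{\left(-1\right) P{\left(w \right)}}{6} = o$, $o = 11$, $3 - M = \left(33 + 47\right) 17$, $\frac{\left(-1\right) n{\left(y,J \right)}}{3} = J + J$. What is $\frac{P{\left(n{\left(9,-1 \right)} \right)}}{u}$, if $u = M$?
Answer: $\frac{66}{1357} \approx 0.048637$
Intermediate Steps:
$n{\left(y,J \right)} = - 6 J$ ($n{\left(y,J \right)} = - 3 \left(J + J\right) = - 3 \cdot 2 J = - 6 J$)
$M = -1357$ ($M = 3 - \left(33 + 47\right) 17 = 3 - 80 \cdot 17 = 3 - 1360 = -1357$)
$u = -1357$
$P{\left(w \right)} = -66$ ($P{\left(w \right)} = \left(-6\right) 11 = -66$)
$\frac{P{\left(n{\left(9,-1 \right)} \right)}}{u} = - \frac{66}{-1357} = \left(-66\right) \left(- \frac{1}{1357}\right) = \frac{66}{1357}$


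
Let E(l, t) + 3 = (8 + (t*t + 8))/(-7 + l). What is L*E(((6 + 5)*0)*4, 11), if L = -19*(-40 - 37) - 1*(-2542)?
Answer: -632790/7 ≈ -90399.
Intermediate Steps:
L = 4005 (L = -19*(-77) + 2542 = 1463 + 2542 = 4005)
E(l, t) = -3 + (16 + t**2)/(-7 + l) (E(l, t) = -3 + (8 + (t*t + 8))/(-7 + l) = -3 + (8 + (t**2 + 8))/(-7 + l) = -3 + (8 + (8 + t**2))/(-7 + l) = -3 + (16 + t**2)/(-7 + l))
L*E(((6 + 5)*0)*4, 11) = 4005*((37 + 11**2 - 3*(6 + 5)*0*4)/(-7 + ((6 + 5)*0)*4)) = 4005*((37 + 121 - 3*11*0*4)/(-7 + (11*0)*4)) = 4005*((37 + 121 - 0*4)/(-7 + 0*4)) = 4005*((37 + 121 - 3*0)/(-7 + 0)) = 4005*((37 + 121 + 0)/(-7)) = 4005*(-1/7*158) = 4005*(-158/7) = -632790/7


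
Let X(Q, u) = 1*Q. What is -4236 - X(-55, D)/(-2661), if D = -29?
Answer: -11272051/2661 ≈ -4236.0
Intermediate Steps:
X(Q, u) = Q
-4236 - X(-55, D)/(-2661) = -4236 - (-55)/(-2661) = -4236 - (-55)*(-1)/2661 = -4236 - 1*55/2661 = -4236 - 55/2661 = -11272051/2661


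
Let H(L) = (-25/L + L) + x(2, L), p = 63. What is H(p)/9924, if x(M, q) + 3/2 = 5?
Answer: 8329/1250424 ≈ 0.0066609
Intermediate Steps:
x(M, q) = 7/2 (x(M, q) = -3/2 + 5 = 7/2)
H(L) = 7/2 + L - 25/L (H(L) = (-25/L + L) + 7/2 = (L - 25/L) + 7/2 = 7/2 + L - 25/L)
H(p)/9924 = (7/2 + 63 - 25/63)/9924 = (7/2 + 63 - 25*1/63)*(1/9924) = (7/2 + 63 - 25/63)*(1/9924) = (8329/126)*(1/9924) = 8329/1250424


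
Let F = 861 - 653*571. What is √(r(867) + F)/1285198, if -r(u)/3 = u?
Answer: I*√374603/1285198 ≈ 0.00047623*I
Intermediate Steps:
r(u) = -3*u
F = -372002 (F = 861 - 372863 = -372002)
√(r(867) + F)/1285198 = √(-3*867 - 372002)/1285198 = √(-2601 - 372002)*(1/1285198) = √(-374603)*(1/1285198) = (I*√374603)*(1/1285198) = I*√374603/1285198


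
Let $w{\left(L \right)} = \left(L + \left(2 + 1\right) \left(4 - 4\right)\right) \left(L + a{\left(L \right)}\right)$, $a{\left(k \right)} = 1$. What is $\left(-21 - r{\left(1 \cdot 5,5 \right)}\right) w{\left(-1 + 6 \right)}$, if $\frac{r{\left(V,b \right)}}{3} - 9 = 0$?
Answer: $-1440$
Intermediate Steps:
$r{\left(V,b \right)} = 27$ ($r{\left(V,b \right)} = 27 + 3 \cdot 0 = 27 + 0 = 27$)
$w{\left(L \right)} = L \left(1 + L\right)$ ($w{\left(L \right)} = \left(L + \left(2 + 1\right) \left(4 - 4\right)\right) \left(L + 1\right) = \left(L + 3 \cdot 0\right) \left(1 + L\right) = \left(L + 0\right) \left(1 + L\right) = L \left(1 + L\right)$)
$\left(-21 - r{\left(1 \cdot 5,5 \right)}\right) w{\left(-1 + 6 \right)} = \left(-21 - 27\right) \left(-1 + 6\right) \left(1 + \left(-1 + 6\right)\right) = \left(-21 - 27\right) 5 \left(1 + 5\right) = - 48 \cdot 5 \cdot 6 = \left(-48\right) 30 = -1440$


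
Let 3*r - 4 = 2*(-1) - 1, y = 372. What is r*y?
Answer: 124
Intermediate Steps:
r = 1/3 (r = 4/3 + (2*(-1) - 1)/3 = 4/3 + (-2 - 1)/3 = 4/3 + (1/3)*(-3) = 4/3 - 1 = 1/3 ≈ 0.33333)
r*y = (1/3)*372 = 124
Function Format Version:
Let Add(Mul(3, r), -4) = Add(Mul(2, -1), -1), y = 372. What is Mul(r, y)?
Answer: 124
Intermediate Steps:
r = Rational(1, 3) (r = Add(Rational(4, 3), Mul(Rational(1, 3), Add(Mul(2, -1), -1))) = Add(Rational(4, 3), Mul(Rational(1, 3), Add(-2, -1))) = Add(Rational(4, 3), Mul(Rational(1, 3), -3)) = Add(Rational(4, 3), -1) = Rational(1, 3) ≈ 0.33333)
Mul(r, y) = Mul(Rational(1, 3), 372) = 124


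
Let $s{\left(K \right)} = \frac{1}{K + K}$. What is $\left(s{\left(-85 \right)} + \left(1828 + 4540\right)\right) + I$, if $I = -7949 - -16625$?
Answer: $\frac{2557479}{170} \approx 15044.0$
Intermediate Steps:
$I = 8676$ ($I = -7949 + 16625 = 8676$)
$s{\left(K \right)} = \frac{1}{2 K}$
$\left(s{\left(-85 \right)} + \left(1828 + 4540\right)\right) + I = \left(\frac{1}{2 \left(-85\right)} + \left(1828 + 4540\right)\right) + 8676 = \left(\frac{1}{2} \left(- \frac{1}{85}\right) + 6368\right) + 8676 = \left(- \frac{1}{170} + 6368\right) + 8676 = \frac{1082559}{170} + 8676 = \frac{2557479}{170}$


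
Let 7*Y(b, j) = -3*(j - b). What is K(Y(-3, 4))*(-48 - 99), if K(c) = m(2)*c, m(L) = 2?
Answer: 882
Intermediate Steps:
Y(b, j) = -3*j/7 + 3*b/7 (Y(b, j) = (-3*(j - b))/7 = (-3*j + 3*b)/7 = -3*j/7 + 3*b/7)
K(c) = 2*c
K(Y(-3, 4))*(-48 - 99) = (2*(-3/7*4 + (3/7)*(-3)))*(-48 - 99) = (2*(-12/7 - 9/7))*(-147) = (2*(-3))*(-147) = -6*(-147) = 882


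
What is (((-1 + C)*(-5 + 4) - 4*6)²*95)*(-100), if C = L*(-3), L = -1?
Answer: -6422000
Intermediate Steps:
C = 3 (C = -1*(-3) = 3)
(((-1 + C)*(-5 + 4) - 4*6)²*95)*(-100) = (((-1 + 3)*(-5 + 4) - 4*6)²*95)*(-100) = ((2*(-1) - 24)²*95)*(-100) = ((-2 - 24)²*95)*(-100) = ((-26)²*95)*(-100) = (676*95)*(-100) = 64220*(-100) = -6422000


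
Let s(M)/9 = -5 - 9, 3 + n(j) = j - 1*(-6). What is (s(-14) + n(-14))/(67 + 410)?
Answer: -137/477 ≈ -0.28721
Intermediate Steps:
n(j) = 3 + j (n(j) = -3 + (j - 1*(-6)) = -3 + (j + 6) = -3 + (6 + j) = 3 + j)
s(M) = -126 (s(M) = 9*(-5 - 9) = 9*(-14) = -126)
(s(-14) + n(-14))/(67 + 410) = (-126 + (3 - 14))/(67 + 410) = (-126 - 11)/477 = -137*1/477 = -137/477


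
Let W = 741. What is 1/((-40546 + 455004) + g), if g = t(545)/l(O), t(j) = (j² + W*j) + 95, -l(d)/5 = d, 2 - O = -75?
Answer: 77/31773073 ≈ 2.4234e-6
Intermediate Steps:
O = 77 (O = 2 - 1*(-75) = 2 + 75 = 77)
l(d) = -5*d
t(j) = 95 + j² + 741*j (t(j) = (j² + 741*j) + 95 = 95 + j² + 741*j)
g = -140193/77 (g = (95 + 545² + 741*545)/((-5*77)) = (95 + 297025 + 403845)/(-385) = 700965*(-1/385) = -140193/77 ≈ -1820.7)
1/((-40546 + 455004) + g) = 1/((-40546 + 455004) - 140193/77) = 1/(414458 - 140193/77) = 1/(31773073/77) = 77/31773073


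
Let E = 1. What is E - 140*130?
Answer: -18199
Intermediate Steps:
E - 140*130 = 1 - 140*130 = 1 - 18200 = -18199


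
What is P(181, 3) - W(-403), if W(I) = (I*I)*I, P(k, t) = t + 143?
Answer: 65450973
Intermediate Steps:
P(k, t) = 143 + t
W(I) = I³ (W(I) = I²*I = I³)
P(181, 3) - W(-403) = (143 + 3) - 1*(-403)³ = 146 - 1*(-65450827) = 146 + 65450827 = 65450973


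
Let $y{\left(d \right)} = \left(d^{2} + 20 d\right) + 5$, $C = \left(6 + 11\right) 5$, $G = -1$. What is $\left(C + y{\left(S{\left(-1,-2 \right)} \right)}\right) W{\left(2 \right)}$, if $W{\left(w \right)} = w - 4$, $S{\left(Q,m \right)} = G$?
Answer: $-142$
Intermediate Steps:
$S{\left(Q,m \right)} = -1$
$W{\left(w \right)} = -4 + w$ ($W{\left(w \right)} = w - 4 = -4 + w$)
$C = 85$ ($C = 17 \cdot 5 = 85$)
$y{\left(d \right)} = 5 + d^{2} + 20 d$
$\left(C + y{\left(S{\left(-1,-2 \right)} \right)}\right) W{\left(2 \right)} = \left(85 + \left(5 + \left(-1\right)^{2} + 20 \left(-1\right)\right)\right) \left(-4 + 2\right) = \left(85 + \left(5 + 1 - 20\right)\right) \left(-2\right) = \left(85 - 14\right) \left(-2\right) = 71 \left(-2\right) = -142$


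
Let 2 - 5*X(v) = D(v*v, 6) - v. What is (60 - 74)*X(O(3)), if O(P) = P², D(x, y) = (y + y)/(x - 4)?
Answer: -334/11 ≈ -30.364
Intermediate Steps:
D(x, y) = 2*y/(-4 + x) (D(x, y) = (2*y)/(-4 + x) = 2*y/(-4 + x))
X(v) = ⅖ - 12/(5*(-4 + v²)) + v/5 (X(v) = ⅖ - (2*6/(-4 + v*v) - v)/5 = ⅖ - (2*6/(-4 + v²) - v)/5 = ⅖ - (12/(-4 + v²) - v)/5 = ⅖ - (-v + 12/(-4 + v²))/5 = ⅖ + (-12/(5*(-4 + v²)) + v/5) = ⅖ - 12/(5*(-4 + v²)) + v/5)
(60 - 74)*X(O(3)) = (60 - 74)*((-12 + (-4 + (3²)²)*(2 + 3²))/(5*(-4 + (3²)²))) = -14*(-12 + (-4 + 9²)*(2 + 9))/(5*(-4 + 9²)) = -14*(-12 + (-4 + 81)*11)/(5*(-4 + 81)) = -14*(-12 + 77*11)/(5*77) = -14*(-12 + 847)/(5*77) = -14*835/(5*77) = -14*167/77 = -334/11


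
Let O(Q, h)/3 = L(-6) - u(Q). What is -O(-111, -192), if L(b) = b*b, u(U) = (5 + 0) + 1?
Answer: -90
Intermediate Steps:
u(U) = 6 (u(U) = 5 + 1 = 6)
L(b) = b²
O(Q, h) = 90 (O(Q, h) = 3*((-6)² - 1*6) = 3*(36 - 6) = 3*30 = 90)
-O(-111, -192) = -1*90 = -90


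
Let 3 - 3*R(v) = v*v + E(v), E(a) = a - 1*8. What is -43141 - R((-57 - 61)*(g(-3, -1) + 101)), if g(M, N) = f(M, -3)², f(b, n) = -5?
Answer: 220913122/3 ≈ 7.3638e+7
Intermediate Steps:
E(a) = -8 + a (E(a) = a - 8 = -8 + a)
g(M, N) = 25 (g(M, N) = (-5)² = 25)
R(v) = 11/3 - v/3 - v²/3 (R(v) = 1 - (v*v + (-8 + v))/3 = 1 - (v² + (-8 + v))/3 = 1 - (-8 + v + v²)/3 = 1 + (8/3 - v/3 - v²/3) = 11/3 - v/3 - v²/3)
-43141 - R((-57 - 61)*(g(-3, -1) + 101)) = -43141 - (11/3 - (-57 - 61)*(25 + 101)/3 - (-57 - 61)²*(25 + 101)²/3) = -43141 - (11/3 - (-118)*126/3 - (-118*126)²/3) = -43141 - (11/3 - ⅓*(-14868) - ⅓*(-14868)²) = -43141 - (11/3 + 4956 - ⅓*221057424) = -43141 - (11/3 + 4956 - 73685808) = -43141 - 1*(-221042545/3) = -43141 + 221042545/3 = 220913122/3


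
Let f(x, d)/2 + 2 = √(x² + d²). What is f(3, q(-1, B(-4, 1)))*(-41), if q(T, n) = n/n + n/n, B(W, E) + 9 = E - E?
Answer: 164 - 82*√13 ≈ -131.66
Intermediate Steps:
B(W, E) = -9 (B(W, E) = -9 + (E - E) = -9 + 0 = -9)
q(T, n) = 2 (q(T, n) = 1 + 1 = 2)
f(x, d) = -4 + 2*√(d² + x²) (f(x, d) = -4 + 2*√(x² + d²) = -4 + 2*√(d² + x²))
f(3, q(-1, B(-4, 1)))*(-41) = (-4 + 2*√(2² + 3²))*(-41) = (-4 + 2*√(4 + 9))*(-41) = (-4 + 2*√13)*(-41) = 164 - 82*√13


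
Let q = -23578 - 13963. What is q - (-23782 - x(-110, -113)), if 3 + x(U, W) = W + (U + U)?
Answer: -14095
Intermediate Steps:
q = -37541
x(U, W) = -3 + W + 2*U (x(U, W) = -3 + (W + (U + U)) = -3 + (W + 2*U) = -3 + W + 2*U)
q - (-23782 - x(-110, -113)) = -37541 - (-23782 - (-3 - 113 + 2*(-110))) = -37541 - (-23782 - (-3 - 113 - 220)) = -37541 - (-23782 - 1*(-336)) = -37541 - (-23782 + 336) = -37541 - 1*(-23446) = -37541 + 23446 = -14095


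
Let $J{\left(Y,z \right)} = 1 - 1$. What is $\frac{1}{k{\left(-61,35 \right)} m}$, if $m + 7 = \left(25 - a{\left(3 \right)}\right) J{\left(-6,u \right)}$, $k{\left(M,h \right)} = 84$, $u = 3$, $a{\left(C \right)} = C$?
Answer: $- \frac{1}{588} \approx -0.0017007$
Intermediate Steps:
$J{\left(Y,z \right)} = 0$
$m = -7$ ($m = -7 + \left(25 - 3\right) 0 = -7 + 22 \cdot 0 = -7 + 0 = -7$)
$\frac{1}{k{\left(-61,35 \right)} m} = \frac{1}{84 \left(-7\right)} = \frac{1}{84} \left(- \frac{1}{7}\right) = - \frac{1}{588}$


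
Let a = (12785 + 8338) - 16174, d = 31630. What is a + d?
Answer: 36579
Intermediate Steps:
a = 4949 (a = 21123 - 16174 = 4949)
a + d = 4949 + 31630 = 36579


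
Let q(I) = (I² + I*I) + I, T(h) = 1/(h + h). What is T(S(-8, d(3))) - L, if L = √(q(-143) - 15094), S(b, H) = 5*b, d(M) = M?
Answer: -1/80 - √25661 ≈ -160.20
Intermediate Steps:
T(h) = 1/(2*h)
q(I) = I + 2*I² (q(I) = (I² + I²) + I = 2*I² + I = I + 2*I²)
L = √25661 (L = √(-143*(1 + 2*(-143)) - 15094) = √(-143*(1 - 286) - 15094) = √(-143*(-285) - 15094) = √(40755 - 15094) = √25661 ≈ 160.19)
T(S(-8, d(3))) - L = 1/(2*((5*(-8)))) - √25661 = (½)/(-40) - √25661 = (½)*(-1/40) - √25661 = -1/80 - √25661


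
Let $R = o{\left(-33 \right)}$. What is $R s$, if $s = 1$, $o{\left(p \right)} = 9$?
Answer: $9$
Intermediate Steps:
$R = 9$
$R s = 9 \cdot 1 = 9$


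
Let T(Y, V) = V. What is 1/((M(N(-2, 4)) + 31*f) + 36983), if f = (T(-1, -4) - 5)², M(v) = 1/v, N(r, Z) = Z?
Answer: 4/157977 ≈ 2.5320e-5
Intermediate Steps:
M(v) = 1/v
f = 81 (f = (-4 - 5)² = (-9)² = 81)
1/((M(N(-2, 4)) + 31*f) + 36983) = 1/((1/4 + 31*81) + 36983) = 1/((¼ + 2511) + 36983) = 1/(10045/4 + 36983) = 1/(157977/4) = 4/157977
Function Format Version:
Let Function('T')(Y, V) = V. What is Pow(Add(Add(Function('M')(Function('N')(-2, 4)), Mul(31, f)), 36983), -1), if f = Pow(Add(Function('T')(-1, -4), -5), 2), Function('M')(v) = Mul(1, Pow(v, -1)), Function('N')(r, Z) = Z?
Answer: Rational(4, 157977) ≈ 2.5320e-5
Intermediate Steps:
Function('M')(v) = Pow(v, -1)
f = 81 (f = Pow(Add(-4, -5), 2) = Pow(-9, 2) = 81)
Pow(Add(Add(Function('M')(Function('N')(-2, 4)), Mul(31, f)), 36983), -1) = Pow(Add(Add(Pow(4, -1), Mul(31, 81)), 36983), -1) = Pow(Add(Add(Rational(1, 4), 2511), 36983), -1) = Pow(Add(Rational(10045, 4), 36983), -1) = Pow(Rational(157977, 4), -1) = Rational(4, 157977)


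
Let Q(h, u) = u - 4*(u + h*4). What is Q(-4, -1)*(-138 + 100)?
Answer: -2546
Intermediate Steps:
Q(h, u) = -16*h - 3*u (Q(h, u) = u - 4*(u + 4*h) = u + (-16*h - 4*u) = -16*h - 3*u)
Q(-4, -1)*(-138 + 100) = (-16*(-4) - 3*(-1))*(-138 + 100) = (64 + 3)*(-38) = 67*(-38) = -2546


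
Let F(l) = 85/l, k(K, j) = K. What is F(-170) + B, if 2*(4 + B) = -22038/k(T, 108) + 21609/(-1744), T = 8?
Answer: -4841589/3488 ≈ -1388.1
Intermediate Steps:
B = -4839845/3488 (B = -4 + (-22038/8 + 21609/(-1744))/2 = -4 + (-22038*⅛ + 21609*(-1/1744))/2 = -4 + (-11019/4 - 21609/1744)/2 = -4 + (½)*(-4825893/1744) = -4 - 4825893/3488 = -4839845/3488 ≈ -1387.6)
F(-170) + B = 85/(-170) - 4839845/3488 = 85*(-1/170) - 4839845/3488 = -½ - 4839845/3488 = -4841589/3488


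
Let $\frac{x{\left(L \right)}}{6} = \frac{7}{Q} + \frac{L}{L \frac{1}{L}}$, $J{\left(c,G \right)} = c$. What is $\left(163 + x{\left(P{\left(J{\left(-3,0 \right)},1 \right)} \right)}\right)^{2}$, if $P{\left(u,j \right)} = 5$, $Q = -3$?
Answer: $32041$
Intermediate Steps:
$x{\left(L \right)} = -14 + 6 L$ ($x{\left(L \right)} = 6 \left(\frac{7}{-3} + \frac{L}{L \frac{1}{L}}\right) = 6 \left(7 \left(- \frac{1}{3}\right) + \frac{L}{1}\right) = 6 \left(- \frac{7}{3} + L 1\right) = 6 \left(- \frac{7}{3} + L\right) = -14 + 6 L$)
$\left(163 + x{\left(P{\left(J{\left(-3,0 \right)},1 \right)} \right)}\right)^{2} = \left(163 + \left(-14 + 6 \cdot 5\right)\right)^{2} = \left(163 + \left(-14 + 30\right)\right)^{2} = \left(163 + 16\right)^{2} = 179^{2} = 32041$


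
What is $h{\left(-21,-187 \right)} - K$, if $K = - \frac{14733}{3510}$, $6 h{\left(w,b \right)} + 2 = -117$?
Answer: $- \frac{3049}{195} \approx -15.636$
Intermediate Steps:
$h{\left(w,b \right)} = - \frac{119}{6}$ ($h{\left(w,b \right)} = - \frac{1}{3} + \frac{1}{6} \left(-117\right) = - \frac{1}{3} - \frac{39}{2} = - \frac{119}{6}$)
$K = - \frac{1637}{390}$ ($K = \left(-14733\right) \frac{1}{3510} = - \frac{1637}{390} \approx -4.1974$)
$h{\left(-21,-187 \right)} - K = - \frac{119}{6} - - \frac{1637}{390} = - \frac{119}{6} + \frac{1637}{390} = - \frac{3049}{195}$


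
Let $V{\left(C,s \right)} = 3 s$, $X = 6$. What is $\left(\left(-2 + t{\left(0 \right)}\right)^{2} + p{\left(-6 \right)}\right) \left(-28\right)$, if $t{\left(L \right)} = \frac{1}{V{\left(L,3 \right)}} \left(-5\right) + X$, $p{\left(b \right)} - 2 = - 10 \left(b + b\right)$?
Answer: $- \frac{303604}{81} \approx -3748.2$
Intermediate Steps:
$p{\left(b \right)} = 2 - 20 b$ ($p{\left(b \right)} = 2 - 10 \left(b + b\right) = 2 - 10 \cdot 2 b = 2 - 20 b$)
$t{\left(L \right)} = \frac{49}{9}$ ($t{\left(L \right)} = \frac{1}{3 \cdot 3} \left(-5\right) + 6 = \frac{1}{9} \left(-5\right) + 6 = - \frac{5}{9} + 6 = \frac{49}{9}$)
$\left(\left(-2 + t{\left(0 \right)}\right)^{2} + p{\left(-6 \right)}\right) \left(-28\right) = \left(\left(-2 + \frac{49}{9}\right)^{2} + \left(2 - -120\right)\right) \left(-28\right) = \left(\left(\frac{31}{9}\right)^{2} + \left(2 + 120\right)\right) \left(-28\right) = \left(\frac{961}{81} + 122\right) \left(-28\right) = \frac{10843}{81} \left(-28\right) = - \frac{303604}{81}$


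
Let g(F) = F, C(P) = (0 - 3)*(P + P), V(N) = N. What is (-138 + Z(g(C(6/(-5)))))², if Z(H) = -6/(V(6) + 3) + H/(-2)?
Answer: 4553956/225 ≈ 20240.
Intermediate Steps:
C(P) = -6*P
Z(H) = -⅔ - H/2 (Z(H) = -6/(6 + 3) + H/(-2) = -6/9 + H*(-½) = -6*⅑ - H/2 = -⅔ - H/2)
(-138 + Z(g(C(6/(-5)))))² = (-138 + (-⅔ - (-3)*6/(-5)))² = (-138 + (-⅔ - (-3)*6*(-⅕)))² = (-138 + (-⅔ - (-3)*(-6)/5))² = (-138 + (-⅔ - ½*36/5))² = (-138 + (-⅔ - 18/5))² = (-138 - 64/15)² = (-2134/15)² = 4553956/225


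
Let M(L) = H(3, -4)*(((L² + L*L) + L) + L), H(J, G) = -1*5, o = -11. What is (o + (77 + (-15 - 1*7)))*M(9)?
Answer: -39600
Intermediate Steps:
H(J, G) = -5
M(L) = -10*L - 10*L² (M(L) = -5*(((L² + L*L) + L) + L) = -5*(((L² + L²) + L) + L) = -5*((2*L² + L) + L) = -5*((L + 2*L²) + L) = -5*(2*L + 2*L²) = -10*L - 10*L²)
(o + (77 + (-15 - 1*7)))*M(9) = (-11 + (77 + (-15 - 1*7)))*(-10*9*(1 + 9)) = (-11 + (77 + (-15 - 7)))*(-10*9*10) = (-11 + (77 - 22))*(-900) = (-11 + 55)*(-900) = 44*(-900) = -39600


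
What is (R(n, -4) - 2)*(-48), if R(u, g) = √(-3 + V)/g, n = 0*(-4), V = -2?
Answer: 96 + 12*I*√5 ≈ 96.0 + 26.833*I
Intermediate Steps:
n = 0
R(u, g) = I*√5/g (R(u, g) = √(-3 - 2)/g = √(-5)/g = (I*√5)/g = I*√5/g)
(R(n, -4) - 2)*(-48) = (I*√5/(-4) - 2)*(-48) = (I*√5*(-¼) - 2)*(-48) = (-I*√5/4 - 2)*(-48) = (-2 - I*√5/4)*(-48) = 96 + 12*I*√5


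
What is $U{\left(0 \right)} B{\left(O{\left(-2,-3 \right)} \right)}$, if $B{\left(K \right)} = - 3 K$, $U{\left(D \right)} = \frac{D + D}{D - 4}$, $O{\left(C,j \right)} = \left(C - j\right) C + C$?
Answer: $0$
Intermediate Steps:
$O{\left(C,j \right)} = C + C \left(C - j\right)$ ($O{\left(C,j \right)} = C \left(C - j\right) + C = C + C \left(C - j\right)$)
$U{\left(D \right)} = \frac{2 D}{-4 + D}$
$U{\left(0 \right)} B{\left(O{\left(-2,-3 \right)} \right)} = 2 \cdot 0 \frac{1}{-4 + 0} \left(- 3 \left(- 2 \left(1 - 2 - -3\right)\right)\right) = 2 \cdot 0 \frac{1}{-4} \left(- 3 \left(- 2 \left(1 - 2 + 3\right)\right)\right) = 2 \cdot 0 \left(- \frac{1}{4}\right) \left(- 3 \left(\left(-2\right) 2\right)\right) = 0 \left(\left(-3\right) \left(-4\right)\right) = 0 \cdot 12 = 0$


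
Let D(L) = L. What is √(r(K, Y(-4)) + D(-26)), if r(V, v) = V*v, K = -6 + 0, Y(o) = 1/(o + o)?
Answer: I*√101/2 ≈ 5.0249*I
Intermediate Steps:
Y(o) = 1/(2*o)
K = -6
√(r(K, Y(-4)) + D(-26)) = √(-3/(-4) - 26) = √(-3*(-1)/4 - 26) = √(-6*(-⅛) - 26) = √(¾ - 26) = √(-101/4) = I*√101/2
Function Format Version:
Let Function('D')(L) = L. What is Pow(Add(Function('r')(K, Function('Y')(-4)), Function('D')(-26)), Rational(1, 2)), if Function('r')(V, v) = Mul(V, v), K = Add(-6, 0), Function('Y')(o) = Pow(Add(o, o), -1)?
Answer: Mul(Rational(1, 2), I, Pow(101, Rational(1, 2))) ≈ Mul(5.0249, I)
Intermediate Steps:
Function('Y')(o) = Mul(Rational(1, 2), Pow(o, -1)) (Function('Y')(o) = Pow(Mul(2, o), -1) = Mul(Rational(1, 2), Pow(o, -1)))
K = -6
Pow(Add(Function('r')(K, Function('Y')(-4)), Function('D')(-26)), Rational(1, 2)) = Pow(Add(Mul(-6, Mul(Rational(1, 2), Pow(-4, -1))), -26), Rational(1, 2)) = Pow(Add(Mul(-6, Mul(Rational(1, 2), Rational(-1, 4))), -26), Rational(1, 2)) = Pow(Add(Mul(-6, Rational(-1, 8)), -26), Rational(1, 2)) = Pow(Add(Rational(3, 4), -26), Rational(1, 2)) = Pow(Rational(-101, 4), Rational(1, 2)) = Mul(Rational(1, 2), I, Pow(101, Rational(1, 2)))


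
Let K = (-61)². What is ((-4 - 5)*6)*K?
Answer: -200934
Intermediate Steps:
K = 3721
((-4 - 5)*6)*K = ((-4 - 5)*6)*3721 = -9*6*3721 = -54*3721 = -200934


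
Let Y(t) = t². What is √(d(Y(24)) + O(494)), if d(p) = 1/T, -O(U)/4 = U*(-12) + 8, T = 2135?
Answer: √107938770135/2135 ≈ 153.88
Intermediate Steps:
O(U) = -32 + 48*U (O(U) = -4*(U*(-12) + 8) = -4*(-12*U + 8) = -4*(8 - 12*U) = -32 + 48*U)
d(p) = 1/2135
√(d(Y(24)) + O(494)) = √(1/2135 + (-32 + 48*494)) = √(1/2135 + (-32 + 23712)) = √(1/2135 + 23680) = √(50556801/2135) = √107938770135/2135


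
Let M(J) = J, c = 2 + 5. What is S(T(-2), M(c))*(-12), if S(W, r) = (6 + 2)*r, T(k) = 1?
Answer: -672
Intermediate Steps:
c = 7
S(W, r) = 8*r
S(T(-2), M(c))*(-12) = (8*7)*(-12) = 56*(-12) = -672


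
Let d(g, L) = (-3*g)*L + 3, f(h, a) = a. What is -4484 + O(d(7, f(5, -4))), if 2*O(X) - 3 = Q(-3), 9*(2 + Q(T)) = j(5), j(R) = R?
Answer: -40349/9 ≈ -4483.2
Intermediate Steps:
Q(T) = -13/9 (Q(T) = -2 + (1/9)*5 = -2 + 5/9 = -13/9)
d(g, L) = 3 - 3*L*g (d(g, L) = -3*L*g + 3 = 3 - 3*L*g)
O(X) = 7/9 (O(X) = 3/2 + (1/2)*(-13/9) = 3/2 - 13/18 = 7/9)
-4484 + O(d(7, f(5, -4))) = -4484 + 7/9 = -40349/9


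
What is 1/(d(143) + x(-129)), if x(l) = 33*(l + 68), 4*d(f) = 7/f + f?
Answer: -143/282745 ≈ -0.00050576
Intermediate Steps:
d(f) = f/4 + 7/(4*f) (d(f) = (7/f + f)/4 = (f + 7/f)/4 = f/4 + 7/(4*f))
x(l) = 2244 + 33*l (x(l) = 33*(68 + l) = 2244 + 33*l)
1/(d(143) + x(-129)) = 1/((¼)*(7 + 143²)/143 + (2244 + 33*(-129))) = 1/((¼)*(1/143)*(7 + 20449) + (2244 - 4257)) = 1/((¼)*(1/143)*20456 - 2013) = 1/(5114/143 - 2013) = 1/(-282745/143) = -143/282745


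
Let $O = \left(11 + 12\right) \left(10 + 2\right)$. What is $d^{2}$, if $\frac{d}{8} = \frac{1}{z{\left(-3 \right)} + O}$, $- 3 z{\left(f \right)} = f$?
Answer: $\frac{64}{76729} \approx 0.0008341$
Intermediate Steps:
$z{\left(f \right)} = - \frac{f}{3}$
$O = 276$ ($O = 23 \cdot 12 = 276$)
$d = \frac{8}{277}$ ($d = \frac{8}{\left(- \frac{1}{3}\right) \left(-3\right) + 276} = \frac{8}{1 + 276} = \frac{8}{277} \approx 0.028881$)
$d^{2} = \left(\frac{8}{277}\right)^{2} = \frac{64}{76729}$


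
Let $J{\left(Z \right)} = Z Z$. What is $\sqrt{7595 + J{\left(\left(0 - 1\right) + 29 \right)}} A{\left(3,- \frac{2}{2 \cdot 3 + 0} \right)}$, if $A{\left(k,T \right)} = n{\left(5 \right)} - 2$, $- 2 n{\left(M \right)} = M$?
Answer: $- \frac{189 \sqrt{19}}{2} \approx -411.92$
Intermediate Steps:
$J{\left(Z \right)} = Z^{2}$
$n{\left(M \right)} = - \frac{M}{2}$
$A{\left(k,T \right)} = - \frac{9}{2}$ ($A{\left(k,T \right)} = \left(- \frac{1}{2}\right) 5 - 2 = - \frac{5}{2} - 2 = - \frac{9}{2}$)
$\sqrt{7595 + J{\left(\left(0 - 1\right) + 29 \right)}} A{\left(3,- \frac{2}{2 \cdot 3 + 0} \right)} = \sqrt{7595 + \left(\left(0 - 1\right) + 29\right)^{2}} \left(- \frac{9}{2}\right) = \sqrt{7595 + \left(-1 + 29\right)^{2}} \left(- \frac{9}{2}\right) = \sqrt{7595 + 28^{2}} \left(- \frac{9}{2}\right) = \sqrt{7595 + 784} \left(- \frac{9}{2}\right) = \sqrt{8379} \left(- \frac{9}{2}\right) = 21 \sqrt{19} \left(- \frac{9}{2}\right) = - \frac{189 \sqrt{19}}{2}$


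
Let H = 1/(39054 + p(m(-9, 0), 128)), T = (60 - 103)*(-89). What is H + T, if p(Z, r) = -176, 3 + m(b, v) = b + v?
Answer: 148786107/38878 ≈ 3827.0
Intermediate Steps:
T = 3827 (T = -43*(-89) = 3827)
m(b, v) = -3 + b + v (m(b, v) = -3 + (b + v) = -3 + b + v)
H = 1/38878 (H = 1/(39054 - 176) = 1/38878 ≈ 2.5721e-5)
H + T = 1/38878 + 3827 = 148786107/38878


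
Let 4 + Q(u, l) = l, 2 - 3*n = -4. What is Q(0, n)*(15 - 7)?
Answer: -16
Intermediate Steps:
n = 2 (n = ⅔ - ⅓*(-4) = ⅔ + 4/3 = 2)
Q(u, l) = -4 + l
Q(0, n)*(15 - 7) = (-4 + 2)*(15 - 7) = -2*8 = -16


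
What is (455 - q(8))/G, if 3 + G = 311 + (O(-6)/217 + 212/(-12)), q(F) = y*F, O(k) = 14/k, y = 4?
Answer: 1457/1000 ≈ 1.4570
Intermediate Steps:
q(F) = 4*F
G = 9000/31 (G = -3 + (311 + ((14/(-6))/217 + 212/(-12))) = -3 + (311 + ((14*(-⅙))*(1/217) + 212*(-1/12))) = -3 + (311 + (-7/3*1/217 - 53/3)) = -3 + (311 + (-1/93 - 53/3)) = -3 + (311 - 548/31) = -3 + 9093/31 = 9000/31 ≈ 290.32)
(455 - q(8))/G = (455 - 4*8)/(9000/31) = (455 - 1*32)*(31/9000) = (455 - 32)*(31/9000) = 423*(31/9000) = 1457/1000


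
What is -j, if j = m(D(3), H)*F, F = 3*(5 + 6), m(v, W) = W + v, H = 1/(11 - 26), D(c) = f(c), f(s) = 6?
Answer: -979/5 ≈ -195.80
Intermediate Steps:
D(c) = 6
H = -1/15 (H = 1/(-15) = -1/15 ≈ -0.066667)
F = 33 (F = 3*11 = 33)
j = 979/5 (j = (-1/15 + 6)*33 = (89/15)*33 = 979/5 ≈ 195.80)
-j = -1*979/5 = -979/5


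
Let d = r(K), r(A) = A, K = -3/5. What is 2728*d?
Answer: -8184/5 ≈ -1636.8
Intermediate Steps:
K = -⅗ (K = -3*⅕ = -⅗ ≈ -0.60000)
d = -⅗ ≈ -0.60000
2728*d = 2728*(-⅗) = -8184/5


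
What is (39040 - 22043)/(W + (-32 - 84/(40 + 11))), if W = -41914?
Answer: -288949/713110 ≈ -0.40520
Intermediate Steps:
(39040 - 22043)/(W + (-32 - 84/(40 + 11))) = (39040 - 22043)/(-41914 + (-32 - 84/(40 + 11))) = 16997/(-41914 + (-32 - 84/51)) = 16997/(-41914 + (-32 + (1/51)*(-84))) = 16997/(-41914 + (-32 - 28/17)) = 16997/(-41914 - 572/17) = 16997/(-713110/17) = 16997*(-17/713110) = -288949/713110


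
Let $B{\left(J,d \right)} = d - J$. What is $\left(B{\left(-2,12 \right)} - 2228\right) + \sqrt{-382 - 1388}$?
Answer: $-2214 + i \sqrt{1770} \approx -2214.0 + 42.071 i$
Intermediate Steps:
$\left(B{\left(-2,12 \right)} - 2228\right) + \sqrt{-382 - 1388} = \left(\left(12 - -2\right) - 2228\right) + \sqrt{-382 - 1388} = \left(\left(12 + 2\right) - 2228\right) + \sqrt{-1770} = \left(14 - 2228\right) + i \sqrt{1770} = -2214 + i \sqrt{1770}$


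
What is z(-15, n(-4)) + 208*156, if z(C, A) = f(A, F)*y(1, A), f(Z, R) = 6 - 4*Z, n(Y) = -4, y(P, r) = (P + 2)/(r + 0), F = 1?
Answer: 64863/2 ≈ 32432.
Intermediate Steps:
y(P, r) = (2 + P)/r
f(Z, R) = 6 - 4*Z
z(C, A) = 3*(6 - 4*A)/A (z(C, A) = (6 - 4*A)*((2 + 1)/A) = (6 - 4*A)*(3/A) = 3*(6 - 4*A)/A)
z(-15, n(-4)) + 208*156 = (-12 + 18/(-4)) + 208*156 = (-12 + 18*(-1/4)) + 32448 = (-12 - 9/2) + 32448 = -33/2 + 32448 = 64863/2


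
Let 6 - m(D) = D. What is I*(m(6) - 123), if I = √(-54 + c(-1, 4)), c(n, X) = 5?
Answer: -861*I ≈ -861.0*I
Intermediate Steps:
m(D) = 6 - D
I = 7*I (I = √(-54 + 5) = √(-49) = 7*I ≈ 7.0*I)
I*(m(6) - 123) = (7*I)*((6 - 1*6) - 123) = (7*I)*((6 - 6) - 123) = (7*I)*(0 - 123) = (7*I)*(-123) = -861*I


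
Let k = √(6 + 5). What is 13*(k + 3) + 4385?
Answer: 4424 + 13*√11 ≈ 4467.1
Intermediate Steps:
k = √11 ≈ 3.3166
13*(k + 3) + 4385 = 13*(√11 + 3) + 4385 = 13*(3 + √11) + 4385 = (39 + 13*√11) + 4385 = 4424 + 13*√11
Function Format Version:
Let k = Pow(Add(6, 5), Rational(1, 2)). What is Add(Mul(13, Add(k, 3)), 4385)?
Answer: Add(4424, Mul(13, Pow(11, Rational(1, 2)))) ≈ 4467.1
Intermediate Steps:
k = Pow(11, Rational(1, 2)) ≈ 3.3166
Add(Mul(13, Add(k, 3)), 4385) = Add(Mul(13, Add(Pow(11, Rational(1, 2)), 3)), 4385) = Add(Mul(13, Add(3, Pow(11, Rational(1, 2)))), 4385) = Add(Add(39, Mul(13, Pow(11, Rational(1, 2)))), 4385) = Add(4424, Mul(13, Pow(11, Rational(1, 2))))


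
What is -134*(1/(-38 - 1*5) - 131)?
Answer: 754956/43 ≈ 17557.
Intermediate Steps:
-134*(1/(-38 - 1*5) - 131) = -134*(1/(-38 - 5) - 131) = -134*(1/(-43) - 131) = -134*(-1/43 - 131) = -134*(-5634/43) = 754956/43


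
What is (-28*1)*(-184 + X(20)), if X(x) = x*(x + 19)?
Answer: -16688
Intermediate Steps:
X(x) = x*(19 + x)
(-28*1)*(-184 + X(20)) = (-28*1)*(-184 + 20*(19 + 20)) = -28*(-184 + 20*39) = -28*(-184 + 780) = -28*596 = -16688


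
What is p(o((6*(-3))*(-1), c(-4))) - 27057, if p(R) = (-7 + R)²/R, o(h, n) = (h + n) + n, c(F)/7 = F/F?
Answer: -865199/32 ≈ -27037.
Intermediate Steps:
c(F) = 7 (c(F) = 7*(F/F) = 7*1 = 7)
o(h, n) = h + 2*n
p(R) = (-7 + R)²/R
p(o((6*(-3))*(-1), c(-4))) - 27057 = (-7 + ((6*(-3))*(-1) + 2*7))²/((6*(-3))*(-1) + 2*7) - 27057 = (-7 + (-18*(-1) + 14))²/(-18*(-1) + 14) - 27057 = (-7 + (18 + 14))²/(18 + 14) - 27057 = (-7 + 32)²/32 - 27057 = (1/32)*25² - 27057 = (1/32)*625 - 27057 = 625/32 - 27057 = -865199/32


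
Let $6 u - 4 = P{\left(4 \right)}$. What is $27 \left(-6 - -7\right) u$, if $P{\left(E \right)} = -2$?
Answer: $9$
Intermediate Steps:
$u = \frac{1}{3}$ ($u = \frac{2}{3} + \frac{1}{6} \left(-2\right) = \frac{2}{3} - \frac{1}{3} = \frac{1}{3} \approx 0.33333$)
$27 \left(-6 - -7\right) u = 27 \left(-6 - -7\right) \frac{1}{3} = 27 \left(-6 + 7\right) \frac{1}{3} = 27 \cdot 1 \cdot \frac{1}{3} = 27 \cdot \frac{1}{3} = 9$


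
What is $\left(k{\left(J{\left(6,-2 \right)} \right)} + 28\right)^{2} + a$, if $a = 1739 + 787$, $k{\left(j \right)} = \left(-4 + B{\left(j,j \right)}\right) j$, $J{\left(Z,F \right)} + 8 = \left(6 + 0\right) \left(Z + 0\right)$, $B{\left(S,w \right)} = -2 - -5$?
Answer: $2526$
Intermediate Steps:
$B{\left(S,w \right)} = 3$ ($B{\left(S,w \right)} = -2 + 5 = 3$)
$J{\left(Z,F \right)} = -8 + 6 Z$ ($J{\left(Z,F \right)} = -8 + \left(6 + 0\right) \left(Z + 0\right) = -8 + 6 Z$)
$k{\left(j \right)} = - j$ ($k{\left(j \right)} = \left(-4 + 3\right) j = - j$)
$a = 2526$
$\left(k{\left(J{\left(6,-2 \right)} \right)} + 28\right)^{2} + a = \left(- (-8 + 6 \cdot 6) + 28\right)^{2} + 2526 = \left(- (-8 + 36) + 28\right)^{2} + 2526 = \left(\left(-1\right) 28 + 28\right)^{2} + 2526 = \left(-28 + 28\right)^{2} + 2526 = 0^{2} + 2526 = 0 + 2526 = 2526$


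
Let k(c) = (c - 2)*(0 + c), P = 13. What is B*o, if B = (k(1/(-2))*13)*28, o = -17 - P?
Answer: -13650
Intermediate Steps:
k(c) = c*(-2 + c) (k(c) = (-2 + c)*c = c*(-2 + c))
o = -30 (o = -17 - 1*13 = -17 - 13 = -30)
B = 455 (B = (((-2 + 1/(-2))/(-2))*13)*28 = (-(-2 - ½)/2*13)*28 = (-½*(-5/2)*13)*28 = ((5/4)*13)*28 = (65/4)*28 = 455)
B*o = 455*(-30) = -13650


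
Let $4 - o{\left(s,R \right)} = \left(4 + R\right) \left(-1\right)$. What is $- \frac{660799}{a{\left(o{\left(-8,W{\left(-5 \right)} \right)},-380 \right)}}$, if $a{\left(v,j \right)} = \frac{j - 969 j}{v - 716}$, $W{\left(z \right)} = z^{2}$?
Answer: $\frac{451325717}{367840} \approx 1227.0$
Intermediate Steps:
$o{\left(s,R \right)} = 8 + R$ ($o{\left(s,R \right)} = 4 - \left(4 + R\right) \left(-1\right) = 4 - \left(-4 - R\right) = 4 + \left(4 + R\right) = 8 + R$)
$a{\left(v,j \right)} = - \frac{968 j}{-716 + v}$ ($a{\left(v,j \right)} = \frac{\left(-968\right) j}{-716 + v} = - \frac{968 j}{-716 + v}$)
$- \frac{660799}{a{\left(o{\left(-8,W{\left(-5 \right)} \right)},-380 \right)}} = - \frac{660799}{\left(-968\right) \left(-380\right) \frac{1}{-716 + \left(8 + \left(-5\right)^{2}\right)}} = - \frac{660799}{\left(-968\right) \left(-380\right) \frac{1}{-716 + \left(8 + 25\right)}} = - \frac{660799}{\left(-968\right) \left(-380\right) \frac{1}{-716 + 33}} = - \frac{660799}{\left(-968\right) \left(-380\right) \frac{1}{-683}} = - \frac{660799}{\left(-968\right) \left(-380\right) \left(- \frac{1}{683}\right)} = - \frac{660799}{- \frac{367840}{683}} = - \frac{660799 \left(-683\right)}{367840} = \left(-1\right) \left(- \frac{451325717}{367840}\right) = \frac{451325717}{367840}$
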